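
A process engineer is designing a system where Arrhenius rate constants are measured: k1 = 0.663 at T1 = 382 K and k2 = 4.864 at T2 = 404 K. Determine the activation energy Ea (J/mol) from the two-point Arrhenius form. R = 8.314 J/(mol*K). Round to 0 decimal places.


Ea = R * ln(k2/k1) / (1/T1 - 1/T2)
ln(k2/k1) = ln(4.864/0.663) = 1.9928414
1/T1 - 1/T2 = 1/382 - 1/404 = 0.000142553522
Ea = 8.314 * 1.9928414 / 0.000142553522
Ea = 116226 J/mol


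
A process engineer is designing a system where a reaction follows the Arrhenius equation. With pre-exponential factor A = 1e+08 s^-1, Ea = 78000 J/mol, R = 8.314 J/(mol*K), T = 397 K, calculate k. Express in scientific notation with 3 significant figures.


k = A * exp(-Ea/(R*T))
k = 1e+08 * exp(-78000 / (8.314 * 397))
k = 1e+08 * exp(-23.631652)
k = 5.46e-03


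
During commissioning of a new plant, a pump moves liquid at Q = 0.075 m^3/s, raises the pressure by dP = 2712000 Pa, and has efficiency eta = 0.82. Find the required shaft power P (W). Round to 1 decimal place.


P = Q * dP / eta
P = 0.075 * 2712000 / 0.82
P = 203400.0 / 0.82
P = 248048.8 W


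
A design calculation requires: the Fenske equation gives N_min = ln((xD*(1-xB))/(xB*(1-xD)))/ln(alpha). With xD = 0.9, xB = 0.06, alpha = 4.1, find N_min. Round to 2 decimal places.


N_min = ln((xD*(1-xB))/(xB*(1-xD))) / ln(alpha)
Numerator inside ln: 0.846 / 0.006 = 141.0
ln(141.0) = 4.94876
ln(alpha) = ln(4.1) = 1.410987
N_min = 4.94876 / 1.410987 = 3.51


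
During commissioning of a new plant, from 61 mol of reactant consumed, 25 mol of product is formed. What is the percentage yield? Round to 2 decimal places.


Yield = (moles product / moles consumed) * 100%
Yield = (25 / 61) * 100
Yield = 0.4098 * 100
Yield = 40.98%


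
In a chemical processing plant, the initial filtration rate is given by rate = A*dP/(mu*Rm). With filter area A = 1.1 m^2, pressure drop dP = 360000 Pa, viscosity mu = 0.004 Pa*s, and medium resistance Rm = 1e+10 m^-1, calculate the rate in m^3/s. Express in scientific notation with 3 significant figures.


rate = A * dP / (mu * Rm)
rate = 1.1 * 360000 / (0.004 * 1e+10)
rate = 396000.0 / 4.000e+07
rate = 9.90e-03 m^3/s


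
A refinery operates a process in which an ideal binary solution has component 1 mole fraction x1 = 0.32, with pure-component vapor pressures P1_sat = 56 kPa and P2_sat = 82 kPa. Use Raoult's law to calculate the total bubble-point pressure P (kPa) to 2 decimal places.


P = x1*P1_sat + x2*P2_sat
x2 = 1 - x1 = 1 - 0.32 = 0.68
P = 0.32*56 + 0.68*82
P = 17.92 + 55.76
P = 73.68 kPa


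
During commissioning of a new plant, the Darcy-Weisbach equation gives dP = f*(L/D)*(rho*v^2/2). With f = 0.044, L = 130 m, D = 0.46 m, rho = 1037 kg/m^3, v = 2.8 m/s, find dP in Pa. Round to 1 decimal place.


dP = f * (L/D) * (rho*v^2/2)
dP = 0.044 * (130/0.46) * (1037*2.8^2/2)
L/D = 282.60869565
rho*v^2/2 = 1037*7.84/2 = 4065.04
dP = 0.044 * 282.60869565 * 4065.04
dP = 50547.9 Pa


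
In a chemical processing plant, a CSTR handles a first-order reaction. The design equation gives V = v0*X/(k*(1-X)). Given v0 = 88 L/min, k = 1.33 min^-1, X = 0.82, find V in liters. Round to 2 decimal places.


V = v0 * X / (k * (1 - X))
V = 88 * 0.82 / (1.33 * (1 - 0.82))
V = 72.16 / (1.33 * 0.18)
V = 72.16 / 0.2394
V = 301.42 L


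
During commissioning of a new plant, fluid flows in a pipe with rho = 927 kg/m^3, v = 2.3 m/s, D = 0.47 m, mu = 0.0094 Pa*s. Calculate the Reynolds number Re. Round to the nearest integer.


Re = rho * v * D / mu
Re = 927 * 2.3 * 0.47 / 0.0094
Re = 1002.087 / 0.0094
Re = 106605


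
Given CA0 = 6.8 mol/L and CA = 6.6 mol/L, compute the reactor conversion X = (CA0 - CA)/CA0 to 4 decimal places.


X = (CA0 - CA) / CA0
X = (6.8 - 6.6) / 6.8
X = 0.2 / 6.8
X = 0.0294


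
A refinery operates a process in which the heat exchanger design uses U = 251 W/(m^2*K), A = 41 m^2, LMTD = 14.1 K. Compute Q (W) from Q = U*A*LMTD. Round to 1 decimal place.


Q = U * A * LMTD
Q = 251 * 41 * 14.1
Q = 145103.1 W


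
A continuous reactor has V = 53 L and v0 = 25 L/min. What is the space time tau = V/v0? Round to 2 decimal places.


tau = V / v0
tau = 53 / 25
tau = 2.12 min


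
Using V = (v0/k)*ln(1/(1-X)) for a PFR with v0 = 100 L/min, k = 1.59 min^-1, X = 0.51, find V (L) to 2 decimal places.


V = (v0/k) * ln(1/(1-X))
V = (100/1.59) * ln(1/(1-0.51))
V = 62.893082 * ln(2.040816)
V = 62.893082 * 0.71335
V = 44.86 L


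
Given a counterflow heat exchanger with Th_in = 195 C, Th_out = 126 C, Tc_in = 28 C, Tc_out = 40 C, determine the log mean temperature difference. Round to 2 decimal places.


dT1 = Th_in - Tc_out = 195 - 40 = 155
dT2 = Th_out - Tc_in = 126 - 28 = 98
LMTD = (dT1 - dT2) / ln(dT1/dT2)
LMTD = (155 - 98) / ln(155/98)
LMTD = 124.33 K


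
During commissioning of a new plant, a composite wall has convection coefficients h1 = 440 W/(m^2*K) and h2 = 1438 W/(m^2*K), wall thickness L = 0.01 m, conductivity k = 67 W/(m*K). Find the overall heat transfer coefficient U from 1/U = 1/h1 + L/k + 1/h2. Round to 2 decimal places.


1/U = 1/h1 + L/k + 1/h2
1/U = 1/440 + 0.01/67 + 1/1438
1/U = 0.0022727273 + 0.0001492537 + 0.0006954103
1/U = 0.0031173913
U = 320.78 W/(m^2*K)


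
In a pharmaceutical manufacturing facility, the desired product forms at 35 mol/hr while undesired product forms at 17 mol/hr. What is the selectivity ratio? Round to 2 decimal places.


S = desired product rate / undesired product rate
S = 35 / 17
S = 2.06


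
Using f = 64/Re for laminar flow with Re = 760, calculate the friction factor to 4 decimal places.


f = 64 / Re
f = 64 / 760
f = 0.0842


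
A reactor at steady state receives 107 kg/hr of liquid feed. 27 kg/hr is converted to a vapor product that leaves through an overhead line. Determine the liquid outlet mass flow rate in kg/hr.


Steady-state mass balance on the main outlet: F_out = F_in - F_removed
F_out = 107 - 27
F_out = 80 kg/hr


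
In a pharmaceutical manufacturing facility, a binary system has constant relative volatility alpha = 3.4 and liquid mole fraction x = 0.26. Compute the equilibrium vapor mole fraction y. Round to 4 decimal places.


y = alpha*x / (1 + (alpha-1)*x)
y = 3.4*0.26 / (1 + (3.4-1)*0.26)
y = 0.884 / (1 + 0.624)
y = 0.884 / 1.624
y = 0.5443


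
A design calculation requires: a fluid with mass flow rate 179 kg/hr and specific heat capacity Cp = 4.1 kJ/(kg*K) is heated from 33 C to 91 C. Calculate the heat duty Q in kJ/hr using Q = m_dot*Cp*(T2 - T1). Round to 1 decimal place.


Q = m_dot * Cp * (T2 - T1)
Q = 179 * 4.1 * (91 - 33)
Q = 179 * 4.1 * 58
Q = 42566.2 kJ/hr


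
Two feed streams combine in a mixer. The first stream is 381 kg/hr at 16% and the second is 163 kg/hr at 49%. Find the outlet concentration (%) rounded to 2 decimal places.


Mass balance on solute: F1*x1 + F2*x2 = F3*x3
F3 = F1 + F2 = 381 + 163 = 544 kg/hr
x3 = (F1*x1 + F2*x2)/F3
x3 = (381*0.16 + 163*0.49) / 544
x3 = 25.89%


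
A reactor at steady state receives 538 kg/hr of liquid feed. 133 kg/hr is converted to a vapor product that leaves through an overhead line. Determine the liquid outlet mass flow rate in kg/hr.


Steady-state mass balance on the main outlet: F_out = F_in - F_removed
F_out = 538 - 133
F_out = 405 kg/hr


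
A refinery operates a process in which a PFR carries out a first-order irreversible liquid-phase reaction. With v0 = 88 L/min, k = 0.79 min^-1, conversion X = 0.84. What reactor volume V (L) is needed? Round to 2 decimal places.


V = (v0/k) * ln(1/(1-X))
V = (88/0.79) * ln(1/(1-0.84))
V = 111.392405 * ln(6.25)
V = 111.392405 * 1.832581
V = 204.14 L


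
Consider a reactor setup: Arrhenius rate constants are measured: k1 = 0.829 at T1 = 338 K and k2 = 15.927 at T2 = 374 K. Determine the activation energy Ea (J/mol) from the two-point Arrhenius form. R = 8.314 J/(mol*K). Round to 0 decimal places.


Ea = R * ln(k2/k1) / (1/T1 - 1/T2)
ln(k2/k1) = ln(15.927/0.829) = 2.9555509
1/T1 - 1/T2 = 1/338 - 1/374 = 0.00028478309
Ea = 8.314 * 2.9555509 / 0.00028478309
Ea = 86285 J/mol


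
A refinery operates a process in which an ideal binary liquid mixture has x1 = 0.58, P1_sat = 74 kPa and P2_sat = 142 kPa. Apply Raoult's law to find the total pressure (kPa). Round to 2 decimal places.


P = x1*P1_sat + x2*P2_sat
x2 = 1 - x1 = 1 - 0.58 = 0.42
P = 0.58*74 + 0.42*142
P = 42.92 + 59.64
P = 102.56 kPa


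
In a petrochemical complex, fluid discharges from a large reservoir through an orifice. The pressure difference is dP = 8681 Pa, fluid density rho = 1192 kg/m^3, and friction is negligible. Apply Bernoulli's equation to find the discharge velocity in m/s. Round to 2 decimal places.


v = sqrt(2*dP/rho)
v = sqrt(2*8681/1192)
v = sqrt(14.565436)
v = 3.82 m/s


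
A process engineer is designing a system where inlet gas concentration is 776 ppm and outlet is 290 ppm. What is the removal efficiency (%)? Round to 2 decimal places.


Efficiency = (G_in - G_out) / G_in * 100%
Efficiency = (776 - 290) / 776 * 100
Efficiency = 486 / 776 * 100
Efficiency = 62.63%


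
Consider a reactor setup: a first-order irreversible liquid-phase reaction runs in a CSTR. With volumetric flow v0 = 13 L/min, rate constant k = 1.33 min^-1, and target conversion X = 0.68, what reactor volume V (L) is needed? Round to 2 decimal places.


V = v0 * X / (k * (1 - X))
V = 13 * 0.68 / (1.33 * (1 - 0.68))
V = 8.84 / (1.33 * 0.32)
V = 8.84 / 0.4256
V = 20.77 L


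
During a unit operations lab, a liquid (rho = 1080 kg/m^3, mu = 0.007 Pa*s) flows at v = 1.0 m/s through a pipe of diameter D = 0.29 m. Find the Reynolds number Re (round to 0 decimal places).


Re = rho * v * D / mu
Re = 1080 * 1.0 * 0.29 / 0.007
Re = 313.2 / 0.007
Re = 44743


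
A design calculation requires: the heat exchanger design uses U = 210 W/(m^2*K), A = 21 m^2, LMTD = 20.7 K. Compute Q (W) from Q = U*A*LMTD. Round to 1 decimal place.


Q = U * A * LMTD
Q = 210 * 21 * 20.7
Q = 91287.0 W


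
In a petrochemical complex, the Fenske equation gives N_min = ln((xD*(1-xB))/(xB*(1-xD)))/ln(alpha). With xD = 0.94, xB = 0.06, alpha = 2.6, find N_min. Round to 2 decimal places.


N_min = ln((xD*(1-xB))/(xB*(1-xD))) / ln(alpha)
Numerator inside ln: 0.8836 / 0.0036 = 245.444444
ln(245.444444) = 5.503071
ln(alpha) = ln(2.6) = 0.955511
N_min = 5.503071 / 0.955511 = 5.76


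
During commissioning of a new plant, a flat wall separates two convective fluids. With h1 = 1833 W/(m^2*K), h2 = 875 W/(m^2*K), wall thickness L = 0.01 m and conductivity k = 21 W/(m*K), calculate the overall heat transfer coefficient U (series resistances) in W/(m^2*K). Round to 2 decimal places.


1/U = 1/h1 + L/k + 1/h2
1/U = 1/1833 + 0.01/21 + 1/875
1/U = 0.0005455537 + 0.0004761905 + 0.0011428571
1/U = 0.0021646013
U = 461.98 W/(m^2*K)


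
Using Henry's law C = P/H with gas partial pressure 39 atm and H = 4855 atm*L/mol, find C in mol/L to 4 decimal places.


C = P / H
C = 39 / 4855
C = 0.0080 mol/L


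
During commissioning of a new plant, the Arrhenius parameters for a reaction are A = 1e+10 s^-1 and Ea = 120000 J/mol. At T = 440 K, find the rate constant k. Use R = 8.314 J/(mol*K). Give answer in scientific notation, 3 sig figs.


k = A * exp(-Ea/(R*T))
k = 1e+10 * exp(-120000 / (8.314 * 440))
k = 1e+10 * exp(-32.803377)
k = 5.67e-05


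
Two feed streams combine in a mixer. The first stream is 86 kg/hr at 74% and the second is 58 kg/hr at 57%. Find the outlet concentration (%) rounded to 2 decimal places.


Mass balance on solute: F1*x1 + F2*x2 = F3*x3
F3 = F1 + F2 = 86 + 58 = 144 kg/hr
x3 = (F1*x1 + F2*x2)/F3
x3 = (86*0.74 + 58*0.57) / 144
x3 = 67.15%


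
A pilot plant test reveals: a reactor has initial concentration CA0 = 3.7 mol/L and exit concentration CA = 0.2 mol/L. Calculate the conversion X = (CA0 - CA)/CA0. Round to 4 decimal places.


X = (CA0 - CA) / CA0
X = (3.7 - 0.2) / 3.7
X = 3.5 / 3.7
X = 0.9459


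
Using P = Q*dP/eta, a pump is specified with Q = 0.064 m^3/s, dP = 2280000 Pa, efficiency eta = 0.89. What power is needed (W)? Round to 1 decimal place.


P = Q * dP / eta
P = 0.064 * 2280000 / 0.89
P = 145920.0 / 0.89
P = 163955.1 W


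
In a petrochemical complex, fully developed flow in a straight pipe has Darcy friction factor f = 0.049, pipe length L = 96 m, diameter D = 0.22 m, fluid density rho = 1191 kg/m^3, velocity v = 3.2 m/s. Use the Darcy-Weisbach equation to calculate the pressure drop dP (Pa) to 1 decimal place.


dP = f * (L/D) * (rho*v^2/2)
dP = 0.049 * (96/0.22) * (1191*3.2^2/2)
L/D = 436.36363636
rho*v^2/2 = 1191*10.24/2 = 6097.92
dP = 0.049 * 436.36363636 * 6097.92
dP = 130384.6 Pa


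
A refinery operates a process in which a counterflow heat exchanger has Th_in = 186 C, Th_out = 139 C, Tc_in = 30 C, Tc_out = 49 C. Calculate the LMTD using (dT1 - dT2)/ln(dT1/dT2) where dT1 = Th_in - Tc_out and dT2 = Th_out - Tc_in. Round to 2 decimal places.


dT1 = Th_in - Tc_out = 186 - 49 = 137
dT2 = Th_out - Tc_in = 139 - 30 = 109
LMTD = (dT1 - dT2) / ln(dT1/dT2)
LMTD = (137 - 109) / ln(137/109)
LMTD = 122.47 K


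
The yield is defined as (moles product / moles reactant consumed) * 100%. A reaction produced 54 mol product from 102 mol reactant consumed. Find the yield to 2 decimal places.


Yield = (moles product / moles consumed) * 100%
Yield = (54 / 102) * 100
Yield = 0.5294 * 100
Yield = 52.94%


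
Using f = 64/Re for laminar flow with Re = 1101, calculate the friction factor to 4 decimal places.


f = 64 / Re
f = 64 / 1101
f = 0.0581


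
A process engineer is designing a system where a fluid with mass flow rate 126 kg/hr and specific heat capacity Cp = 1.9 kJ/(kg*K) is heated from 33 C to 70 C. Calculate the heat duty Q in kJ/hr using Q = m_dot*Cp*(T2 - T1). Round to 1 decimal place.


Q = m_dot * Cp * (T2 - T1)
Q = 126 * 1.9 * (70 - 33)
Q = 126 * 1.9 * 37
Q = 8857.8 kJ/hr


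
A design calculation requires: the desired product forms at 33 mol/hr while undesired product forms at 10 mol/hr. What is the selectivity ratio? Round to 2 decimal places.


S = desired product rate / undesired product rate
S = 33 / 10
S = 3.30


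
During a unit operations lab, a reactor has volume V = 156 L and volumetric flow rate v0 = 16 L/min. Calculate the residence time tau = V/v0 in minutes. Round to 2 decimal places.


tau = V / v0
tau = 156 / 16
tau = 9.75 min


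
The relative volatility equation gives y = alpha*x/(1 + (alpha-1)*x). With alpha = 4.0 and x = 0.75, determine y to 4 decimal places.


y = alpha*x / (1 + (alpha-1)*x)
y = 4.0*0.75 / (1 + (4.0-1)*0.75)
y = 3.0 / (1 + 2.25)
y = 3.0 / 3.25
y = 0.9231


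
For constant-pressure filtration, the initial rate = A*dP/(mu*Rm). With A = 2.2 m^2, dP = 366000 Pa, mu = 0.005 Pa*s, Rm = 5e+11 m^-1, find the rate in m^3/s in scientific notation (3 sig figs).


rate = A * dP / (mu * Rm)
rate = 2.2 * 366000 / (0.005 * 5e+11)
rate = 805200.0 / 2.500e+09
rate = 3.22e-04 m^3/s


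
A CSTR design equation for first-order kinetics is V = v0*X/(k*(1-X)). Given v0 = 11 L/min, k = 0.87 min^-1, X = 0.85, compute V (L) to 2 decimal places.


V = v0 * X / (k * (1 - X))
V = 11 * 0.85 / (0.87 * (1 - 0.85))
V = 9.35 / (0.87 * 0.15)
V = 9.35 / 0.1305
V = 71.65 L


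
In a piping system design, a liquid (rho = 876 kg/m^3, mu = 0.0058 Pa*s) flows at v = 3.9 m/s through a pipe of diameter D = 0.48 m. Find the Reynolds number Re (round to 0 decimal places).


Re = rho * v * D / mu
Re = 876 * 3.9 * 0.48 / 0.0058
Re = 1639.872 / 0.0058
Re = 282737


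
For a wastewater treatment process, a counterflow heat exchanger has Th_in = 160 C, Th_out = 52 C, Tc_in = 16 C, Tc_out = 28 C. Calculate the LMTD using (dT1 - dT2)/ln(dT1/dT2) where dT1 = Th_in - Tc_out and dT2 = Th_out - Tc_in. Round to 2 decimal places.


dT1 = Th_in - Tc_out = 160 - 28 = 132
dT2 = Th_out - Tc_in = 52 - 16 = 36
LMTD = (dT1 - dT2) / ln(dT1/dT2)
LMTD = (132 - 36) / ln(132/36)
LMTD = 73.89 K


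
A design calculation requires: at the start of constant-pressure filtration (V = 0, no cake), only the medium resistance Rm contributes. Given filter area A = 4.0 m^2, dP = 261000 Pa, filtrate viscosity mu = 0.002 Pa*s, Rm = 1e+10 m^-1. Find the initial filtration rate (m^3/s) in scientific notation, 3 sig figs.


rate = A * dP / (mu * Rm)
rate = 4.0 * 261000 / (0.002 * 1e+10)
rate = 1044000.0 / 2.000e+07
rate = 5.22e-02 m^3/s


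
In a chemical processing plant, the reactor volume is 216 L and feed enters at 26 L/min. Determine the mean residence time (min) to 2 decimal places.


tau = V / v0
tau = 216 / 26
tau = 8.31 min


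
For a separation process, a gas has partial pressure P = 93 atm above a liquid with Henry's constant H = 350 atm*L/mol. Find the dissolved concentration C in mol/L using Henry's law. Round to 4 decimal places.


C = P / H
C = 93 / 350
C = 0.2657 mol/L


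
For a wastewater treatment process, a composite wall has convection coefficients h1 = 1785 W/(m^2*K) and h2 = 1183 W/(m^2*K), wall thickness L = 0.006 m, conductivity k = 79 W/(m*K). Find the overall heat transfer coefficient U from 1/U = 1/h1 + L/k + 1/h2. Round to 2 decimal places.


1/U = 1/h1 + L/k + 1/h2
1/U = 1/1785 + 0.006/79 + 1/1183
1/U = 0.0005602241 + 7.59494e-05 + 0.0008453085
1/U = 0.001481482
U = 675.00 W/(m^2*K)


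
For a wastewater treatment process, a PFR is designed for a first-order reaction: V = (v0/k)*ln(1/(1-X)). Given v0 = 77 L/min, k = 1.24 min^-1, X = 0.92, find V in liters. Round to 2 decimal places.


V = (v0/k) * ln(1/(1-X))
V = (77/1.24) * ln(1/(1-0.92))
V = 62.096774 * ln(12.5)
V = 62.096774 * 2.525729
V = 156.84 L


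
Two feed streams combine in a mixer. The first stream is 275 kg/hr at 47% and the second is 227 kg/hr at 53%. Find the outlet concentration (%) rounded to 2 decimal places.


Mass balance on solute: F1*x1 + F2*x2 = F3*x3
F3 = F1 + F2 = 275 + 227 = 502 kg/hr
x3 = (F1*x1 + F2*x2)/F3
x3 = (275*0.47 + 227*0.53) / 502
x3 = 49.71%


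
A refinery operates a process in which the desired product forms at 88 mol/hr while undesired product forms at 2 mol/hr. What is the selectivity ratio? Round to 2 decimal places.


S = desired product rate / undesired product rate
S = 88 / 2
S = 44.00


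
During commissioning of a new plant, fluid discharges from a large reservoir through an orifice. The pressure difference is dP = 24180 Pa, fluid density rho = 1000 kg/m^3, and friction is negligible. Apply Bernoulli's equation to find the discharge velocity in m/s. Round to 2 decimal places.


v = sqrt(2*dP/rho)
v = sqrt(2*24180/1000)
v = sqrt(48.36)
v = 6.95 m/s


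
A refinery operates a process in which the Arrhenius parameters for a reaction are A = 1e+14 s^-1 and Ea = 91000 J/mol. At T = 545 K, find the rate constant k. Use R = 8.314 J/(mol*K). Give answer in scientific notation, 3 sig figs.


k = A * exp(-Ea/(R*T))
k = 1e+14 * exp(-91000 / (8.314 * 545))
k = 1e+14 * exp(-20.08329)
k = 1.90e+05


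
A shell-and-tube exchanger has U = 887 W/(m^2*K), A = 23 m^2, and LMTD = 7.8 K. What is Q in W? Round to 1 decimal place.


Q = U * A * LMTD
Q = 887 * 23 * 7.8
Q = 159127.8 W


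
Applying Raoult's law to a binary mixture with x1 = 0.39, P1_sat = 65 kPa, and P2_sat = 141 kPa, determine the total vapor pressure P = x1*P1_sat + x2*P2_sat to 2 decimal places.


P = x1*P1_sat + x2*P2_sat
x2 = 1 - x1 = 1 - 0.39 = 0.61
P = 0.39*65 + 0.61*141
P = 25.35 + 86.01
P = 111.36 kPa


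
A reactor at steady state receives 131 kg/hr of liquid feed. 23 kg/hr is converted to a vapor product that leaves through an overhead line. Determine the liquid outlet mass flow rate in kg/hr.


Steady-state mass balance on the main outlet: F_out = F_in - F_removed
F_out = 131 - 23
F_out = 108 kg/hr


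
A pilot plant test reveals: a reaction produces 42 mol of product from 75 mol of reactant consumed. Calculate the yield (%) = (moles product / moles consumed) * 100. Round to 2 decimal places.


Yield = (moles product / moles consumed) * 100%
Yield = (42 / 75) * 100
Yield = 0.56 * 100
Yield = 56.00%


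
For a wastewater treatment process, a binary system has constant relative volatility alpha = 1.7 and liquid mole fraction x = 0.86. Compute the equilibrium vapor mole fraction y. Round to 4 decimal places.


y = alpha*x / (1 + (alpha-1)*x)
y = 1.7*0.86 / (1 + (1.7-1)*0.86)
y = 1.462 / (1 + 0.602)
y = 1.462 / 1.602
y = 0.9126


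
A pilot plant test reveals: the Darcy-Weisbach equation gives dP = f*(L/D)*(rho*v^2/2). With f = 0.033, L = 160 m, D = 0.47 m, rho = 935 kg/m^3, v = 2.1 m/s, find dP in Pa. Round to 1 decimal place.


dP = f * (L/D) * (rho*v^2/2)
dP = 0.033 * (160/0.47) * (935*2.1^2/2)
L/D = 340.42553191
rho*v^2/2 = 935*4.41/2 = 2061.675
dP = 0.033 * 340.42553191 * 2061.675
dP = 23160.9 Pa


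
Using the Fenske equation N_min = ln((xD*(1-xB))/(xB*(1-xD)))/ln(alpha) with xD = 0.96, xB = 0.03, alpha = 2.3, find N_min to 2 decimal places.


N_min = ln((xD*(1-xB))/(xB*(1-xD))) / ln(alpha)
Numerator inside ln: 0.9312 / 0.0012 = 776.0
ln(776.0) = 6.654153
ln(alpha) = ln(2.3) = 0.832909
N_min = 6.654153 / 0.832909 = 7.99


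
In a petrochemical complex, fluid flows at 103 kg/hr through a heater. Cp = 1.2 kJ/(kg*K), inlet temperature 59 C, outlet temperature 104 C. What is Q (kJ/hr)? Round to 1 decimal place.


Q = m_dot * Cp * (T2 - T1)
Q = 103 * 1.2 * (104 - 59)
Q = 103 * 1.2 * 45
Q = 5562.0 kJ/hr


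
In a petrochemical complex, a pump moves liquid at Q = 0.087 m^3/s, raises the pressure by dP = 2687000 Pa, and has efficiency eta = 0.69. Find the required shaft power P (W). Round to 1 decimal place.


P = Q * dP / eta
P = 0.087 * 2687000 / 0.69
P = 233769.0 / 0.69
P = 338795.7 W


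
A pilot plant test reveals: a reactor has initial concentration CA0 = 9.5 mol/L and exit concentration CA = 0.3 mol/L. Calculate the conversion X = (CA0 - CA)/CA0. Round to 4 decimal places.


X = (CA0 - CA) / CA0
X = (9.5 - 0.3) / 9.5
X = 9.2 / 9.5
X = 0.9684


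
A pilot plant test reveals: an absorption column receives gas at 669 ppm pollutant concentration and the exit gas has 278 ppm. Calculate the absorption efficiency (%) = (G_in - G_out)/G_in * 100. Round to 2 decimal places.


Efficiency = (G_in - G_out) / G_in * 100%
Efficiency = (669 - 278) / 669 * 100
Efficiency = 391 / 669 * 100
Efficiency = 58.45%


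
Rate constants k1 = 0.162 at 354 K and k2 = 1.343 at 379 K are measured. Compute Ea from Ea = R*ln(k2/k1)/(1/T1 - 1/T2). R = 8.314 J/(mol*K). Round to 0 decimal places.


Ea = R * ln(k2/k1) / (1/T1 - 1/T2)
ln(k2/k1) = ln(1.343/0.162) = 2.1150649
1/T1 - 1/T2 = 1/354 - 1/379 = 0.00018633633
Ea = 8.314 * 2.1150649 / 0.00018633633
Ea = 94370 J/mol


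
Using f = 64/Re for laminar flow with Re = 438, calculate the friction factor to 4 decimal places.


f = 64 / Re
f = 64 / 438
f = 0.1461


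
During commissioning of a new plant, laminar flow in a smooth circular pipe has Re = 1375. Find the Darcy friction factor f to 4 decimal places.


f = 64 / Re
f = 64 / 1375
f = 0.0465


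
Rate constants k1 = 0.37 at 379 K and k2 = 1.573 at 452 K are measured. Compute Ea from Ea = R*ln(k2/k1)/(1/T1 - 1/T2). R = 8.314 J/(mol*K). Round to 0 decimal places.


Ea = R * ln(k2/k1) / (1/T1 - 1/T2)
ln(k2/k1) = ln(1.573/0.37) = 1.4472369
1/T1 - 1/T2 = 1/379 - 1/452 = 0.000426133047
Ea = 8.314 * 1.4472369 / 0.000426133047
Ea = 28236 J/mol


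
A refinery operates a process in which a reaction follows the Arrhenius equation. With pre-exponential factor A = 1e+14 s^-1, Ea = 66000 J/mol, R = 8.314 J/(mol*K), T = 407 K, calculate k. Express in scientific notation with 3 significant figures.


k = A * exp(-Ea/(R*T))
k = 1e+14 * exp(-66000 / (8.314 * 407))
k = 1e+14 * exp(-19.50471)
k = 3.38e+05


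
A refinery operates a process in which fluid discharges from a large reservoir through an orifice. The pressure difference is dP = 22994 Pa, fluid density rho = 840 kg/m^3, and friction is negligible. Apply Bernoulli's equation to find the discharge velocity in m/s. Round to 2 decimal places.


v = sqrt(2*dP/rho)
v = sqrt(2*22994/840)
v = sqrt(54.747619)
v = 7.40 m/s


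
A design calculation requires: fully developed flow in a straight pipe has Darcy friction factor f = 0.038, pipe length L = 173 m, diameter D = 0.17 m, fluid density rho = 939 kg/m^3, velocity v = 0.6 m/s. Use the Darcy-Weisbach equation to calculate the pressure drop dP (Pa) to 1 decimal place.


dP = f * (L/D) * (rho*v^2/2)
dP = 0.038 * (173/0.17) * (939*0.6^2/2)
L/D = 1017.64705882
rho*v^2/2 = 939*0.36/2 = 169.02
dP = 0.038 * 1017.64705882 * 169.02
dP = 6536.1 Pa


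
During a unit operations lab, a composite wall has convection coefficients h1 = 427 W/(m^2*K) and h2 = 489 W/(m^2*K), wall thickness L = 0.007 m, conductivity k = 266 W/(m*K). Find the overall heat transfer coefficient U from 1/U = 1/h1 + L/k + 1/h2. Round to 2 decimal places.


1/U = 1/h1 + L/k + 1/h2
1/U = 1/427 + 0.007/266 + 1/489
1/U = 0.0023419204 + 2.63158e-05 + 0.0020449898
1/U = 0.004413226
U = 226.59 W/(m^2*K)


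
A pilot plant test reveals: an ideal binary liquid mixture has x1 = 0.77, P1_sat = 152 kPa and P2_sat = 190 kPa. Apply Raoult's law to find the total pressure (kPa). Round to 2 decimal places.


P = x1*P1_sat + x2*P2_sat
x2 = 1 - x1 = 1 - 0.77 = 0.23
P = 0.77*152 + 0.23*190
P = 117.04 + 43.7
P = 160.74 kPa


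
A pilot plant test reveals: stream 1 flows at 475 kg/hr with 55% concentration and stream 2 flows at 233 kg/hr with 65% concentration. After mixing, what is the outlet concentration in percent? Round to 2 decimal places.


Mass balance on solute: F1*x1 + F2*x2 = F3*x3
F3 = F1 + F2 = 475 + 233 = 708 kg/hr
x3 = (F1*x1 + F2*x2)/F3
x3 = (475*0.55 + 233*0.65) / 708
x3 = 58.29%


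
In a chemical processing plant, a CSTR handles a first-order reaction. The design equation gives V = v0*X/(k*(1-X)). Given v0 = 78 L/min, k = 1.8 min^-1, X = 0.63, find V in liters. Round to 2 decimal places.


V = v0 * X / (k * (1 - X))
V = 78 * 0.63 / (1.8 * (1 - 0.63))
V = 49.14 / (1.8 * 0.37)
V = 49.14 / 0.666
V = 73.78 L


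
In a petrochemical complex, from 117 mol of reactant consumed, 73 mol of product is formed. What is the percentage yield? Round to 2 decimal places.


Yield = (moles product / moles consumed) * 100%
Yield = (73 / 117) * 100
Yield = 0.6239 * 100
Yield = 62.39%


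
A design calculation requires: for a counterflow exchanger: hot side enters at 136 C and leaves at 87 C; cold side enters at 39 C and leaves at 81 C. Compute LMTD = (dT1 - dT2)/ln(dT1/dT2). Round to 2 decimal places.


dT1 = Th_in - Tc_out = 136 - 81 = 55
dT2 = Th_out - Tc_in = 87 - 39 = 48
LMTD = (dT1 - dT2) / ln(dT1/dT2)
LMTD = (55 - 48) / ln(55/48)
LMTD = 51.42 K


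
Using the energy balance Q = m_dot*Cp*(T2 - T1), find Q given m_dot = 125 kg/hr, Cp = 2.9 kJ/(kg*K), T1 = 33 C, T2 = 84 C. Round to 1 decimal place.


Q = m_dot * Cp * (T2 - T1)
Q = 125 * 2.9 * (84 - 33)
Q = 125 * 2.9 * 51
Q = 18487.5 kJ/hr


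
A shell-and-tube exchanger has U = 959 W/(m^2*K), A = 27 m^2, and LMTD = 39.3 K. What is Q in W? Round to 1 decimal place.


Q = U * A * LMTD
Q = 959 * 27 * 39.3
Q = 1017594.9 W


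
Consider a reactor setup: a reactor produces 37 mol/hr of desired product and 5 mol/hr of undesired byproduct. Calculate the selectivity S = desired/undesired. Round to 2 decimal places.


S = desired product rate / undesired product rate
S = 37 / 5
S = 7.40


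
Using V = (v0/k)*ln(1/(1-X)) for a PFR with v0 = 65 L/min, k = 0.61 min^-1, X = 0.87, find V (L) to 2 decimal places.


V = (v0/k) * ln(1/(1-X))
V = (65/0.61) * ln(1/(1-0.87))
V = 106.557377 * ln(7.692308)
V = 106.557377 * 2.040221
V = 217.40 L


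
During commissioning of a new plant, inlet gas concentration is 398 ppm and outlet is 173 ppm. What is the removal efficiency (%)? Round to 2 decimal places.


Efficiency = (G_in - G_out) / G_in * 100%
Efficiency = (398 - 173) / 398 * 100
Efficiency = 225 / 398 * 100
Efficiency = 56.53%


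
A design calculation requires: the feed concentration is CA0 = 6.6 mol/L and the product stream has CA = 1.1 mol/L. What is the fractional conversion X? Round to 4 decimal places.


X = (CA0 - CA) / CA0
X = (6.6 - 1.1) / 6.6
X = 5.5 / 6.6
X = 0.8333


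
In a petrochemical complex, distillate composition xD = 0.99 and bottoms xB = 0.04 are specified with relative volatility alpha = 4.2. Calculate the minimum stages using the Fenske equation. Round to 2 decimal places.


N_min = ln((xD*(1-xB))/(xB*(1-xD))) / ln(alpha)
Numerator inside ln: 0.9504 / 0.0004 = 2376.0
ln(2376.0) = 7.773174
ln(alpha) = ln(4.2) = 1.435085
N_min = 7.773174 / 1.435085 = 5.42


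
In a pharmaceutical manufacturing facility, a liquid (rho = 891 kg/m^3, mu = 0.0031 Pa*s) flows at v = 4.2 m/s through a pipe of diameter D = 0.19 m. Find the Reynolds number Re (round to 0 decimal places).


Re = rho * v * D / mu
Re = 891 * 4.2 * 0.19 / 0.0031
Re = 711.018 / 0.0031
Re = 229361


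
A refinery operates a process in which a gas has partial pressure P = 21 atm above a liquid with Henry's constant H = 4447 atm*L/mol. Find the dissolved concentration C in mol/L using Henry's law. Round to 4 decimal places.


C = P / H
C = 21 / 4447
C = 0.0047 mol/L


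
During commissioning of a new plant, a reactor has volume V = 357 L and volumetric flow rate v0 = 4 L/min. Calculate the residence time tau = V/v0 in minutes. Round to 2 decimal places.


tau = V / v0
tau = 357 / 4
tau = 89.25 min


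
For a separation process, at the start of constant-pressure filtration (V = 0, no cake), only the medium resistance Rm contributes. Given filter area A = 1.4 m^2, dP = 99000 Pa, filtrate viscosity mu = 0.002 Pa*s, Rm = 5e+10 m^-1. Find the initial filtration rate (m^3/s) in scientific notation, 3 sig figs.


rate = A * dP / (mu * Rm)
rate = 1.4 * 99000 / (0.002 * 5e+10)
rate = 138600.0 / 1.000e+08
rate = 1.39e-03 m^3/s


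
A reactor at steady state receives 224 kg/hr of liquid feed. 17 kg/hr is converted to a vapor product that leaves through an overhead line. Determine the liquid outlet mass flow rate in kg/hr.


Steady-state mass balance on the main outlet: F_out = F_in - F_removed
F_out = 224 - 17
F_out = 207 kg/hr


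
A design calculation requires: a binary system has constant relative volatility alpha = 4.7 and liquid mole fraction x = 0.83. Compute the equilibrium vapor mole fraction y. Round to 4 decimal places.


y = alpha*x / (1 + (alpha-1)*x)
y = 4.7*0.83 / (1 + (4.7-1)*0.83)
y = 3.901 / (1 + 3.071)
y = 3.901 / 4.071
y = 0.9582


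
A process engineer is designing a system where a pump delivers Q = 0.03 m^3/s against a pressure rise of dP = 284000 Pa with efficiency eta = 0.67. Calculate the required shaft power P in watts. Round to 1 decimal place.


P = Q * dP / eta
P = 0.03 * 284000 / 0.67
P = 8520.0 / 0.67
P = 12716.4 W


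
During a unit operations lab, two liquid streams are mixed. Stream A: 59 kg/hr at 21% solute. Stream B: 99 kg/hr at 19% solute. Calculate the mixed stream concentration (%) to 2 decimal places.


Mass balance on solute: F1*x1 + F2*x2 = F3*x3
F3 = F1 + F2 = 59 + 99 = 158 kg/hr
x3 = (F1*x1 + F2*x2)/F3
x3 = (59*0.21 + 99*0.19) / 158
x3 = 19.75%


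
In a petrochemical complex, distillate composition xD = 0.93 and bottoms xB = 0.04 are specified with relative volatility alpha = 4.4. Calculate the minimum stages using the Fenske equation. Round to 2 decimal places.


N_min = ln((xD*(1-xB))/(xB*(1-xD))) / ln(alpha)
Numerator inside ln: 0.8928 / 0.0028 = 318.857143
ln(318.857143) = 5.764743
ln(alpha) = ln(4.4) = 1.481605
N_min = 5.764743 / 1.481605 = 3.89


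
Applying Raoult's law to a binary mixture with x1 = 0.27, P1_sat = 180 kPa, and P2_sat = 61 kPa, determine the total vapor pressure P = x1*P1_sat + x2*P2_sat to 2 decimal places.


P = x1*P1_sat + x2*P2_sat
x2 = 1 - x1 = 1 - 0.27 = 0.73
P = 0.27*180 + 0.73*61
P = 48.6 + 44.53
P = 93.13 kPa


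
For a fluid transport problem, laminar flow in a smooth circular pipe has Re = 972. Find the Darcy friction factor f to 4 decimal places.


f = 64 / Re
f = 64 / 972
f = 0.0658


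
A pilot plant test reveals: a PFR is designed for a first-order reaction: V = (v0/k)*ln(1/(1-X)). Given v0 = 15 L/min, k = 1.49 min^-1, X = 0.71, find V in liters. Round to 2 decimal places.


V = (v0/k) * ln(1/(1-X))
V = (15/1.49) * ln(1/(1-0.71))
V = 10.067114 * ln(3.448276)
V = 10.067114 * 1.237874
V = 12.46 L


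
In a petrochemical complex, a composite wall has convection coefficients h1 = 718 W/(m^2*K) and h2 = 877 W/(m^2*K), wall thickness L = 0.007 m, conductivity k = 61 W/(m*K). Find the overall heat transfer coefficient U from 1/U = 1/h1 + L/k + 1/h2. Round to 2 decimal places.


1/U = 1/h1 + L/k + 1/h2
1/U = 1/718 + 0.007/61 + 1/877
1/U = 0.0013927577 + 0.0001147541 + 0.0011402509
1/U = 0.0026477627
U = 377.68 W/(m^2*K)


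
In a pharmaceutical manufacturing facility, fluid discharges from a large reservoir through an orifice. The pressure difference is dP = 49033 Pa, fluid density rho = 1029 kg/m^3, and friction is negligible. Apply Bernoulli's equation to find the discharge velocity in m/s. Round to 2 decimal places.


v = sqrt(2*dP/rho)
v = sqrt(2*49033/1029)
v = sqrt(95.302235)
v = 9.76 m/s


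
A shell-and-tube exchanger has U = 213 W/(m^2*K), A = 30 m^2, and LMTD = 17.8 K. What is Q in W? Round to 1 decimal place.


Q = U * A * LMTD
Q = 213 * 30 * 17.8
Q = 113742.0 W


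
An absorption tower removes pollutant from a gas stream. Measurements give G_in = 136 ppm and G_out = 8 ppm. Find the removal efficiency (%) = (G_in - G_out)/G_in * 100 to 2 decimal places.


Efficiency = (G_in - G_out) / G_in * 100%
Efficiency = (136 - 8) / 136 * 100
Efficiency = 128 / 136 * 100
Efficiency = 94.12%


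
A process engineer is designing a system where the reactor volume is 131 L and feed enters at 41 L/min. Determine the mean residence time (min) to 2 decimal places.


tau = V / v0
tau = 131 / 41
tau = 3.20 min


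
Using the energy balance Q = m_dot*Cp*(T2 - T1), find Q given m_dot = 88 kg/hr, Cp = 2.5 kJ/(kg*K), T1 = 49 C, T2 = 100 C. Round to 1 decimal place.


Q = m_dot * Cp * (T2 - T1)
Q = 88 * 2.5 * (100 - 49)
Q = 88 * 2.5 * 51
Q = 11220.0 kJ/hr


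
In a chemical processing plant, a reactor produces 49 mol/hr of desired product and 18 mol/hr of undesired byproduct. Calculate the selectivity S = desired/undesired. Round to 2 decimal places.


S = desired product rate / undesired product rate
S = 49 / 18
S = 2.72


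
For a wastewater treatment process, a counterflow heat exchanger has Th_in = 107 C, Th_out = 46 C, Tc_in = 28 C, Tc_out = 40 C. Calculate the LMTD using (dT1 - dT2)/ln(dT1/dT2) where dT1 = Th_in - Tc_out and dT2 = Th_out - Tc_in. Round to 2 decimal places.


dT1 = Th_in - Tc_out = 107 - 40 = 67
dT2 = Th_out - Tc_in = 46 - 28 = 18
LMTD = (dT1 - dT2) / ln(dT1/dT2)
LMTD = (67 - 18) / ln(67/18)
LMTD = 37.28 K


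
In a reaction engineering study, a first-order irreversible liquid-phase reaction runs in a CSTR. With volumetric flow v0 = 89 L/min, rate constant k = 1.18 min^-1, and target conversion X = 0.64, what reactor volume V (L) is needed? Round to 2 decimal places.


V = v0 * X / (k * (1 - X))
V = 89 * 0.64 / (1.18 * (1 - 0.64))
V = 56.96 / (1.18 * 0.36)
V = 56.96 / 0.4248
V = 134.09 L


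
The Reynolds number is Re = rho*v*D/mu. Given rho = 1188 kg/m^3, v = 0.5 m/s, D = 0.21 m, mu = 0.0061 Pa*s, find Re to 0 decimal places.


Re = rho * v * D / mu
Re = 1188 * 0.5 * 0.21 / 0.0061
Re = 124.74 / 0.0061
Re = 20449


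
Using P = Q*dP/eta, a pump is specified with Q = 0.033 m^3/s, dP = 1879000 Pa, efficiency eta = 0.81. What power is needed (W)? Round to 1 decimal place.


P = Q * dP / eta
P = 0.033 * 1879000 / 0.81
P = 62007.0 / 0.81
P = 76551.9 W


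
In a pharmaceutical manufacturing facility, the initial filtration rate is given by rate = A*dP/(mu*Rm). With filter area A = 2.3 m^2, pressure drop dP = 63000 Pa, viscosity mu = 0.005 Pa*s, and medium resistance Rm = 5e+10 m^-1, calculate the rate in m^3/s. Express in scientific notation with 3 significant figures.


rate = A * dP / (mu * Rm)
rate = 2.3 * 63000 / (0.005 * 5e+10)
rate = 144900.0 / 2.500e+08
rate = 5.80e-04 m^3/s


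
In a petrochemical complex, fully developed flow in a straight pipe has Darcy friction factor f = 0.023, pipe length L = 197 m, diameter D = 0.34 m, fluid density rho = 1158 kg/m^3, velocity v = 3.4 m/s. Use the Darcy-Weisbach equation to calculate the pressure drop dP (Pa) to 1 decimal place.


dP = f * (L/D) * (rho*v^2/2)
dP = 0.023 * (197/0.34) * (1158*3.4^2/2)
L/D = 579.41176471
rho*v^2/2 = 1158*11.56/2 = 6693.24
dP = 0.023 * 579.41176471 * 6693.24
dP = 89197.3 Pa


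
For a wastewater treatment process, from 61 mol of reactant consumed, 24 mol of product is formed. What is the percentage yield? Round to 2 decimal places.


Yield = (moles product / moles consumed) * 100%
Yield = (24 / 61) * 100
Yield = 0.3934 * 100
Yield = 39.34%


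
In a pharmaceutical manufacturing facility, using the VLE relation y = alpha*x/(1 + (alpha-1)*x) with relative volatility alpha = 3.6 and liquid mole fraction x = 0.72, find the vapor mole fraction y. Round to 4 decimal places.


y = alpha*x / (1 + (alpha-1)*x)
y = 3.6*0.72 / (1 + (3.6-1)*0.72)
y = 2.592 / (1 + 1.872)
y = 2.592 / 2.872
y = 0.9025


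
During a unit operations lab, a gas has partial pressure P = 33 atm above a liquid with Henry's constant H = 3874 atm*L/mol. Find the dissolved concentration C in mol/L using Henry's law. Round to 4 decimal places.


C = P / H
C = 33 / 3874
C = 0.0085 mol/L


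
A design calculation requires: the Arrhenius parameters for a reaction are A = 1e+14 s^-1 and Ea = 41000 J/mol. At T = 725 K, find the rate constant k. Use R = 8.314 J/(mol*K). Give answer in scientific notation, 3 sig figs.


k = A * exp(-Ea/(R*T))
k = 1e+14 * exp(-41000 / (8.314 * 725))
k = 1e+14 * exp(-6.801988)
k = 1.11e+11


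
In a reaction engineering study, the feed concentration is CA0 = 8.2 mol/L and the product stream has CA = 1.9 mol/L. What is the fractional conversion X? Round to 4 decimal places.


X = (CA0 - CA) / CA0
X = (8.2 - 1.9) / 8.2
X = 6.3 / 8.2
X = 0.7683


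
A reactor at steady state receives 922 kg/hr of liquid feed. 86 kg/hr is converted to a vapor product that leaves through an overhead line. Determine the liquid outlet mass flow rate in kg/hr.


Steady-state mass balance on the main outlet: F_out = F_in - F_removed
F_out = 922 - 86
F_out = 836 kg/hr


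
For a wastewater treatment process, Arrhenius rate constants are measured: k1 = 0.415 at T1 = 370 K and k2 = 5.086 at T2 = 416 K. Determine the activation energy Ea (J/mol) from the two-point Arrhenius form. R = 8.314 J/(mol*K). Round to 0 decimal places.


Ea = R * ln(k2/k1) / (1/T1 - 1/T2)
ln(k2/k1) = ln(5.086/0.415) = 2.5059684
1/T1 - 1/T2 = 1/370 - 1/416 = 0.000298856549
Ea = 8.314 * 2.5059684 / 0.000298856549
Ea = 69714 J/mol


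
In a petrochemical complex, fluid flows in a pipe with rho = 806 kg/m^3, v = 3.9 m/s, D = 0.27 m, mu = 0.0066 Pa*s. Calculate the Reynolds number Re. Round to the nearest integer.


Re = rho * v * D / mu
Re = 806 * 3.9 * 0.27 / 0.0066
Re = 848.718 / 0.0066
Re = 128594


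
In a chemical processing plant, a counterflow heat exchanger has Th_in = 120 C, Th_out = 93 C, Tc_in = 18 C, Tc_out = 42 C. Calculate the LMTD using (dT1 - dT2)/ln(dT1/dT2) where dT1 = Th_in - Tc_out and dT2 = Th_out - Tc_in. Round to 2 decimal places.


dT1 = Th_in - Tc_out = 120 - 42 = 78
dT2 = Th_out - Tc_in = 93 - 18 = 75
LMTD = (dT1 - dT2) / ln(dT1/dT2)
LMTD = (78 - 75) / ln(78/75)
LMTD = 76.49 K


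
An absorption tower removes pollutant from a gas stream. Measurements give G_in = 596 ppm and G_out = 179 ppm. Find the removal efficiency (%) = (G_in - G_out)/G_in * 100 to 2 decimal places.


Efficiency = (G_in - G_out) / G_in * 100%
Efficiency = (596 - 179) / 596 * 100
Efficiency = 417 / 596 * 100
Efficiency = 69.97%
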